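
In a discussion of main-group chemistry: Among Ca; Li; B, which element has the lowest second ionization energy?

Ca

Consider each +1 ion: Ca⁺ still has 1 valence electron; Li⁺ is the bare [He] core; B⁺ still has 2 valence electrons.
Core electrons are held far more tightly than valence electrons, so Li tops the IE_2 order.
Valence configurations: Ca⁺ [Ar]4s¹, B⁺ [He]2s².
Tabulated IE_2 (kJ/mol): Ca 1145, Li 7298, B 2427.
Overall IE_2 order: Ca < B < Li.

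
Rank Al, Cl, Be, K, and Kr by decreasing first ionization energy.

Be is in period 2, group 2; Al is in period 3, group 13; Cl is in period 3, group 17; K is in period 4, group 1; Kr is in period 4, group 18.
Across a period the outer electron is held more tightly (higher IE₁); down a group it sits in a higher shell, more shielded, and comes off more easily.
Neither a single period nor a single group — weigh both effects.
Al > K: both effects reinforce here, so Al is clearly the higher of the two.
Be > Al: the two effects oppose for this pair; the down-group effect wins (900 vs 578 kJ/mol).
Cl > Be: period and group pull opposite ways; the across-period shift dominates (1251 vs 900 kJ/mol).
Kr > Cl: period and group pull opposite ways; the across-period shift dominates (1351 vs 1251 kJ/mol).
For reference (kJ/mol): Be 900, Al 578, Cl 1251, K 419, Kr 1351.
So from highest to lowest: Kr > Cl > Be > Al > K.

Kr > Cl > Be > Al > K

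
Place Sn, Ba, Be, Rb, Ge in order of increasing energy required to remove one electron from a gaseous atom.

Rb, Ba, Sn, Ge, Be

Be is in period 2, group 2; Ge is in period 4, group 14; Rb is in period 5, group 1; Sn is in period 5, group 14; Ba is in period 6, group 2.
IE₁ increases left→right with effective nuclear charge and decreases top→bottom as the valence shell moves farther out.
Neither a single period nor a single group — weigh both effects.
Ba > Rb: period and group pull opposite ways; the across-period shift dominates (503 vs 403 kJ/mol).
Sn > Ba: relative to Ba, both the across-period and down-group shifts push Sn's first ionization energy up.
Ge > Sn: they share group 14; the group trend gives Ge the larger value.
Be > Ge: period and group pull opposite ways; the down-group shift dominates (900 vs 762 kJ/mol).
For reference (kJ/mol): Be 900, Ge 762, Rb 403, Sn 709, Ba 503.
So from lowest to highest: Rb < Ba < Sn < Ge < Be.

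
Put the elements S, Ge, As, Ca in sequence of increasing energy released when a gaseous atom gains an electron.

Ca < As < Ge < S

S is in period 3, group 16; Ca is in period 4, group 2; Ge is in period 4, group 14; As is in period 4, group 15.
Atoms with high Z_eff and room in the valence shell (especially the halogens) have the most exothermic electron affinities.
Here both period and group differ, so the two effects have to be weighed against each other.
As > Ca: As lies to the right of Ca in period 4, so the across-period effect alone puts As higher.
Ge > As: this pair runs against the simple trend — see the exception note.
S > Ge: both effects reinforce here, so S is clearly the higher of the two.
Note the exception: Ge has a higher electron affinity than As, contrary to the simple trend — adding an electron to As's half-filled 4p³ is unfavourable, so Ge (4p²) has the more exothermic EA.
For reference (kJ/mol): S 200, Ca 2, Ge 119, As 78.
So from lowest to highest: Ca < As < Ge < S.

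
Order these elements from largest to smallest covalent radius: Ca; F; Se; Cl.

Ca > Se > Cl > F

Across a period the added protons contract the valence shell; down a group each new principal shell makes the atom larger.
These span different periods and groups, so the two trends combine.
Cl > F: they share group 17; the group trend gives Cl the larger value.
Se > Cl: relative to Cl, both the across-period and down-group shifts push Se's atomic radius up.
Ca > Se: both are in period 4; the period trend gives Ca the larger value.
Approximate values (pm): F 64, Cl 99, Ca 171, Se 116.
So from largest to smallest: Ca > Se > Cl > F.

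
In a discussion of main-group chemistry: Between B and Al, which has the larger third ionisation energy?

B

The third ionization energy removes an electron from the +2 ion. For each element: B²⁺ still has 1 valence electron; Al²⁺ still has 1 valence electron.
All are still removing valence electrons, so compare the +2 ions as you would atoms: IE_3 generally rises across a period (higher Z_eff) and falls down a group (larger shell), subject to the usual subshell exceptions.
Valence configurations: B²⁺ [He]2s¹, Al²⁺ [Ne]3s¹.
Approximate IE_3 values (kJ/mol): B 3660, Al 2745.
Hence IE_3: Al < B.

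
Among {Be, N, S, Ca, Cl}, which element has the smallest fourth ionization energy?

After 3 electrons have been removed, what remains? Be³⁺ is already 1 electron into the core; N³⁺ still has 2 valence electrons; S³⁺ still has 3 valence electrons; Ca³⁺ is already 1 electron into the core; Cl³⁺ still has 4 valence electrons.
Usually core removal costs more than valence removal, but here the competition is close: a tightly held n=2 valence electron can cost more to remove than an n=3 core electron, so the actual values have to decide it.
Valence configurations: N³⁺ [He]2s², S³⁺ [Ne]3s²3p¹, Cl³⁺ [Ne]3s²3p².
The numbers (kJ/mol): Be 21007, N 7475, S 4556, Ca 6491, Cl 5159.
Hence IE_4: S < Cl < Ca < N < Be.

S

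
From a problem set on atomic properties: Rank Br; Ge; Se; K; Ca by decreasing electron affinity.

Br > Se > Ge > K > Ca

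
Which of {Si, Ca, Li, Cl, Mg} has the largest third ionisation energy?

Li

The third ionization energy removes an electron from the +2 ion. For each element: Si²⁺ still has 2 valence electrons; Ca²⁺ is the bare [Ar] core; Li²⁺ is already 1 electron into the core; Cl²⁺ still has 5 valence electrons; Mg²⁺ is the bare [Ne] core.
Core electrons are held far more tightly than valence electrons, so Ca, Mg and Li top the IE_3 order.
Valence configurations: Si²⁺ [Ne]3s², Cl²⁺ [Ne]3s²3p³.
Tabulated IE_3 (kJ/mol): Si 3232, Ca 4912, Li 11815, Cl 3822, Mg 7733.
Overall IE_3 order: Si < Cl < Ca < Mg < Li.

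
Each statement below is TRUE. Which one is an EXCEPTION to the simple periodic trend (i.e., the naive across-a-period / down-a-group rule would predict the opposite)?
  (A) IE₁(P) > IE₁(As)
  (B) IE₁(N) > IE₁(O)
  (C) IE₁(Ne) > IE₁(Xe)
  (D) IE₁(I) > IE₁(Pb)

(B)

The general trend: first ionisation energy increases across a period and decreases down a group.
(A) P (period 3, group 15) vs As (period 4, group 15): the stated order agrees with the simple trend.
(B) N (period 2, group 15) vs O (period 2, group 16): the stated order contradicts the simple trend.
(C) Ne (period 2, group 18) vs Xe (period 5, group 18): the stated order agrees with the simple trend.
(D) I (period 5, group 17) vs Pb (period 6, group 14): the stated order agrees with the simple trend.
The exception is (B): pairing an electron in O's 2p⁴ costs repulsion energy, so O ionizes more easily than half-filled N (2p³).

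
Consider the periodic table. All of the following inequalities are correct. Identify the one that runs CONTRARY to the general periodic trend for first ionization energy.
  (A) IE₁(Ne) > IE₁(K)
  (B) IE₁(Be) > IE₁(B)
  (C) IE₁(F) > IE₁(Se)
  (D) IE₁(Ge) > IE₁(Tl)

(B)

The general trend: first ionization energy increases across a period and decreases down a group.
(A) Ne (period 2, group 18) vs K (period 4, group 1): the stated order agrees with the simple trend.
(B) Be (period 2, group 2) vs B (period 2, group 13): the stated order contradicts the simple trend.
(C) F (period 2, group 17) vs Se (period 4, group 16): the stated order agrees with the simple trend.
(D) Ge (period 4, group 14) vs Tl (period 6, group 13): the stated order agrees with the simple trend.
The exception is (B): removing B's lone 2p electron is easier than breaking Be's filled 2s².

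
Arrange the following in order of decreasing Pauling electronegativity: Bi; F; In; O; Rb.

F > O > Bi > In > Rb

Electronegativity increases across a period and decreases down a group, tracking effective nuclear charge and atomic size.
Here both period and group differ, so the two effects have to be weighed against each other.
In > Rb: both are in period 5; the period trend gives In the larger value.
Bi > In: period and group pull opposite ways; the across-period shift dominates (2.02 vs 1.78).
O > Bi: both effects reinforce here, so O is clearly the higher of the two.
F > O: both are in period 2; the period trend gives F the larger value.
For reference (Pauling): O 3.44, F 3.98, Rb 0.82, In 1.78, Bi 2.02.
So from highest to lowest: F > O > Bi > In > Rb.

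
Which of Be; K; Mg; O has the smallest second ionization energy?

Mg

IE_2 is the cost of taking one more electron from the +1 cation: Be⁺ still has 1 valence electron; K⁺ is the bare [Ar] core; Mg⁺ still has 1 valence electron; O⁺ still has 5 valence electrons.
Usually core removal costs more than valence removal, but here the competition is close: a tightly held n=2 valence electron can cost more to remove than an n=3 core electron, so the actual values have to decide it.
Valence configurations: Be⁺ [He]2s¹, Mg⁺ [Ne]3s¹, O⁺ [He]2s²2p³.
Approximate IE_2 values (kJ/mol): Be 1757, K 3052, Mg 1451, O 3388.
So the second ionization energies run Mg < Be < K < O.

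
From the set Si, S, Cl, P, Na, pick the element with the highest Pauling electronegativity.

Na is in period 3, group 1; Si is in period 3, group 14; P is in period 3, group 15; S is in period 3, group 16; Cl is in period 3, group 17.
EN rises left→right (higher Z_eff, smaller atoms) and falls top→bottom (larger, more shielded atoms).
All lie in period 3, so electronegativity increases left to right.
The highest Pauling electronegativity among these belongs to Cl.

Cl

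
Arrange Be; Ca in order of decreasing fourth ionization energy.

The fourth ionization energy removes an electron from the +3 ion. For each element: Be³⁺ is already 1 electron into the core; Ca³⁺ is already 1 electron into the core.
All of these are removing an electron from a noble-gas core or deeper; the smaller core (lower principal quantum number) is held far more tightly, and within a period the higher nuclear charge binds the same core more tightly.
The numbers (kJ/mol): Be 21007, Ca 6491.
Overall IE_4 order: Ca < Be.

Be, Ca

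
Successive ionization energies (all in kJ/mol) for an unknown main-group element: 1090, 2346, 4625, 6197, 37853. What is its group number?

Look for the largest jump between consecutive ionization energies: IE5/IE4 ≈ 6.1, far larger than any earlier ratio.
That jump marks the point where a core electron is being removed. So the atom has 4 valence electrons.
A main-group element with 4 valence electrons is in group 14.

Group 14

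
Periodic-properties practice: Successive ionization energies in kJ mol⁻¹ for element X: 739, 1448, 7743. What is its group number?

Group 2

Look for the largest jump between consecutive ionization energies: IE3/IE2 ≈ 5.3, far larger than any earlier ratio.
That jump marks the point where a core electron is being removed. So the atom has 2 valence electrons.
A main-group element with 2 valence electrons is in group 2.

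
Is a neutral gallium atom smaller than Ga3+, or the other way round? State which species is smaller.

Forming Ga3+ removes 3 electrons from Ga. Fewer electrons for the same nuclear charge means less shielding and a higher Z_eff on the remaining electrons, and for main-group metals the entire outer shell is lost.
A cation is smaller than its parent atom: Ga3+ < Ga.

Ga3+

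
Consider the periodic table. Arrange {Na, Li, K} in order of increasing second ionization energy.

K, Na, Li

After 1 electron has been removed, what remains? Na⁺ is the bare [Ne] core; Li⁺ is the bare [He] core; K⁺ is the bare [Ar] core.
All of these are removing an electron from a noble-gas core or deeper; the smaller core (lower principal quantum number) is held far more tightly, and within a period the higher nuclear charge binds the same core more tightly.
Approximate IE_2 values (kJ/mol): Na 4562, Li 7298, K 3052.
Hence IE_2: K < Na < Li.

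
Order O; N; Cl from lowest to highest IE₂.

Cl < N < O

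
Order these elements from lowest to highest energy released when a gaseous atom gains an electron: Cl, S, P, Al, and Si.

Al is in period 3, group 13; Si is in period 3, group 14; P is in period 3, group 15; S is in period 3, group 16; Cl is in period 3, group 17.
Atoms with high Z_eff and room in the valence shell (especially the halogens) have the most exothermic electron affinities.
All lie in period 3; the across-period trend (electron affinity increases left to right) applies, with the exception below.
Note the exception: Si has a higher electron affinity than P, contrary to the simple trend — adding an electron to P's half-filled 3p³ is unfavourable, so Si (3p²) has the more exothermic EA.
Approximate values (kJ/mol): Al 42, Si 134, P 72, S 200, Cl 349.
So from lowest to highest: Al < P < Si < S < Cl.

Al < P < Si < S < Cl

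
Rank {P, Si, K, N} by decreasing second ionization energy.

K, N, P, Si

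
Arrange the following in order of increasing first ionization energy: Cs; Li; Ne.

Cs, Li, Ne

Li is in period 2, group 1; Ne is in period 2, group 18; Cs is in period 6, group 1.
IE₁ increases left→right with effective nuclear charge and decreases top→bottom as the valence shell moves farther out.
These span different periods and groups, so the two trends combine.
Li > Cs: they share group 1; the group trend gives Li the larger value.
Ne > Li: both are in period 2; the period trend gives Ne the larger value.
Tabulated first ionization energy (kJ/mol): Li 520, Ne 2081, Cs 376.
So from lowest to highest: Cs < Li < Ne.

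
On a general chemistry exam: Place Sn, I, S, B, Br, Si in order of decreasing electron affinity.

B is in period 2, group 13; Si is in period 3, group 14; S is in period 3, group 16; Br is in period 4, group 17; Sn is in period 5, group 14; I is in period 5, group 17.
Atoms with high Z_eff and room in the valence shell (especially the halogens) have the most exothermic electron affinities.
Here both period and group differ, so the two effects have to be weighed against each other.
Sn > B: period and group pull opposite ways; the across-period shift dominates (107 vs 27 kJ/mol).
Si > Sn: Si sits above Sn in group 14, so the down-group effect alone puts Si higher.
S > Si: S lies to the right of Si in period 3, so the across-period effect alone puts S higher.
I > S: period and group pull opposite ways; the across-period shift dominates (295 vs 200 kJ/mol).
Br > I: they share group 17; the group trend gives Br the larger value.
Tabulated electron affinity (kJ/mol): B 27, Si 134, S 200, Br 325, Sn 107, I 295.
So from highest to lowest: Br > I > S > Si > Sn > B.

Br > I > S > Si > Sn > B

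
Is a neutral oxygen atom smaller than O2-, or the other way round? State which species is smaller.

O

Forming O2- adds 2 electrons to O. More electron–electron repulsion in the same shell, with unchanged nuclear charge, lets the cloud expand.
An anion is larger than its parent atom: O2- > O.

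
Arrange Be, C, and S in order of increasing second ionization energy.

IE_2 is the cost of taking one more electron from the +1 cation: Be⁺ still has 1 valence electron; C⁺ still has 3 valence electrons; S⁺ still has 5 valence electrons.
All are still removing valence electrons, so compare the +1 ions as you would atoms: IE_2 generally rises across a period (higher Z_eff) and falls down a group (larger shell), subject to the usual subshell exceptions.
Valence configurations: Be⁺ [He]2s¹, C⁺ [He]2s²2p¹, S⁺ [Ne]3s²3p³.
Approximate IE_2 values (kJ/mol): Be 1757, C 2353, S 2252.
Overall IE_2 order: Be < S < C.

Be < S < C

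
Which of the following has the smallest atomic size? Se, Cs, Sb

Moving right in a period, electrons are added to the same shell under a stronger nuclear pull, so atoms get smaller; moving down, a new shell is opened and atoms get larger.
Here both period and group differ, so the two effects have to be weighed against each other.
Sb > Se: both effects reinforce here, so Sb is clearly the larger of the two.
Cs > Sb: relative to Sb, both the across-period and down-group shifts push Cs's atomic radius up.
For reference (pm): Se 116, Sb 140, Cs 232.
The smallest atomic size among these belongs to Se.

Se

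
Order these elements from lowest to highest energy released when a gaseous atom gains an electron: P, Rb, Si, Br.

Si is in period 3, group 14; P is in period 3, group 15; Br is in period 4, group 17; Rb is in period 5, group 1.
Electron affinity generally becomes more exothermic across a period toward the halogens and less exothermic down a group.
These span different periods and groups, so the two trends combine.
P > Rb: both effects reinforce here, so P is clearly the higher of the two.
Si > P: this pair runs against the simple trend — see the exception note.
Br > Si: the two effects oppose for this pair; the across-period effect wins (325 vs 134 kJ/mol).
Note the exception: Si has a higher electron affinity than P, contrary to the simple trend — adding an electron to P's half-filled 3p³ is unfavourable, so Si (3p²) has the more exothermic EA.
Tabulated electron affinity (kJ/mol): Si 134, P 72, Br 325, Rb 47.
So from lowest to highest: Rb < P < Si < Br.

Rb < P < Si < Br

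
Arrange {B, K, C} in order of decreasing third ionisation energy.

C > K > B

IE_3 is the cost of taking one more electron from the +2 cation: B²⁺ still has 1 valence electron; K²⁺ is already 1 electron into the core; C²⁺ still has 2 valence electrons.
Usually core removal costs more than valence removal, but here the competition is close: a tightly held n=2 valence electron can cost more to remove than an n=3 core electron, so the actual values have to decide it.
Valence configurations: B²⁺ [He]2s¹, C²⁺ [He]2s².
The numbers (kJ/mol): B 3660, K 4420, C 4620.
So the third ionization energies run B < K < C.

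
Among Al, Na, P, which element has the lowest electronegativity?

Na

Na is in period 3, group 1; Al is in period 3, group 13; P is in period 3, group 15.
Smaller atoms with higher effective nuclear charge are more electronegative.
All lie in period 3, so electronegativity increases left to right.
The lowest electronegativity among these belongs to Na.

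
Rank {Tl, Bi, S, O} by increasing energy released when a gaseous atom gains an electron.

Tl < Bi < O < S

O is in period 2, group 16; S is in period 3, group 16; Tl is in period 6, group 13; Bi is in period 6, group 15.
Adding an electron releases more energy for atoms nearer the top right (short of the noble gases).
Neither a single period nor a single group — weigh both effects.
Bi > Tl: both are in period 6; the period trend gives Bi the larger value.
O > Bi: relative to Bi, both the across-period and down-group shifts push O's electron affinity up.
S > O: this pair runs against the simple trend — see the exception note.
Note the exception: S has a higher electron affinity than O, contrary to the simple trend — the compact 2p subshell of O repels the added electron more than S's larger 3p does.
Approximate values (kJ/mol): O 141, S 200, Tl 19, Bi 91.
So from lowest to highest: Tl < Bi < O < S.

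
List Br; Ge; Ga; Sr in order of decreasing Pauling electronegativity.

Br > Ge > Ga > Sr

Electronegativity increases across a period and decreases down a group, tracking effective nuclear charge and atomic size.
Here both period and group differ, so the two effects have to be weighed against each other.
Ga > Sr: both effects reinforce here, so Ga is clearly the higher of the two.
Ge > Ga: both are in period 4; the period trend gives Ge the larger value.
Br > Ge: Br lies to the right of Ge in period 4, so the across-period effect alone puts Br higher.
For reference (Pauling): Ga 1.81, Ge 2.01, Br 2.96, Sr 0.95.
So from highest to lowest: Br > Ge > Ga > Sr.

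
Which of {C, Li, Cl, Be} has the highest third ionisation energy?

Be

The third ionization energy removes an electron from the +2 ion. For each element: C²⁺ still has 2 valence electrons; Li²⁺ is already 1 electron into the core; Cl²⁺ still has 5 valence electrons; Be²⁺ is the bare [He] core.
Core electrons are held far more tightly than valence electrons, so Li and Be top the IE_3 order.
Valence configurations: C²⁺ [He]2s², Cl²⁺ [Ne]3s²3p³.
Tabulated IE_3 (kJ/mol): C 4620, Li 11815, Cl 3822, Be 14849.
Overall IE_3 order: Cl < C < Li < Be.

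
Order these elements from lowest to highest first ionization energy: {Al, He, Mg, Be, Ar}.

He is in period 1, group 18; Be is in period 2, group 2; Mg is in period 3, group 2; Al is in period 3, group 13; Ar is in period 3, group 18.
IE₁ increases left→right with effective nuclear charge and decreases top→bottom as the valence shell moves farther out.
Here both period and group differ, so the two effects have to be weighed against each other.
Mg > Al: this pair runs against the simple trend — see the exception note.
Be > Mg: Be sits above Mg in group 2, so the down-group effect alone puts Be higher.
Ar > Be: the two effects oppose for this pair; the across-period effect wins (1521 vs 900 kJ/mol).
He > Ar: He sits above Ar in group 18, so the down-group effect alone puts He higher.
Note the exception: Mg has a higher first ionization energy than Al, contrary to the simple trend — Al's single 3p electron is easier to remove than one from Mg's filled 3s².
Approximate values (kJ/mol): He 2372, Be 900, Mg 738, Al 578, Ar 1521.
So from lowest to highest: Al < Mg < Be < Ar < He.

Al < Mg < Be < Ar < He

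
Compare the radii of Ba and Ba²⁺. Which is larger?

Forming Ba²⁺ removes 2 electrons from Ba. Fewer electrons for the same nuclear charge means less shielding and a higher Z_eff on the remaining electrons, and for main-group metals the entire outer shell is lost.
A cation is smaller than its parent atom: Ba²⁺ < Ba.

Ba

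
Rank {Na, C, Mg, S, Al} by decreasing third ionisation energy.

Mg > Na > C > S > Al

IE_3 is the cost of taking one more electron from the +2 cation: Na²⁺ is already 1 electron into the core; C²⁺ still has 2 valence electrons; Mg²⁺ is the bare [Ne] core; S²⁺ still has 4 valence electrons; Al²⁺ still has 1 valence electron.
Breaking into a closed-shell core is much more expensive than removing a leftover valence electron — Na and Mg have the largest IE_3 here.
Valence configurations: C²⁺ [He]2s², S²⁺ [Ne]3s²3p², Al²⁺ [Ne]3s¹.
Approximate IE_3 values (kJ/mol): Na 6910, C 4620, Mg 7733, S 3357, Al 2745.
So the third ionization energies run Al < S < C < Na < Mg.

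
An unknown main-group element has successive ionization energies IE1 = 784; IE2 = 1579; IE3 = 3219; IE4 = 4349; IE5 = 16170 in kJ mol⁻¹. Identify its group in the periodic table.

Group 14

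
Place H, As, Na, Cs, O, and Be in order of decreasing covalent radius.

H is in period 1, group 1; Be is in period 2, group 2; O is in period 2, group 16; Na is in period 3, group 1; As is in period 4, group 15; Cs is in period 6, group 1.
Across a period the added protons contract the valence shell; down a group each new principal shell makes the atom larger.
These span different periods and groups, so the two trends combine.
O > H: the two effects oppose for this pair; the down-group effect wins (63 vs 32 pm).
Be > O: both are in period 2; the period trend gives Be the larger value.
As > Be: period and group pull opposite ways; the down-group shift dominates (121 vs 102 pm).
Na > As: the two effects oppose for this pair; the across-period effect wins (155 vs 121 pm).
Cs > Na: they share group 1; the group trend gives Cs the larger value.
For reference (pm): H 32, Be 102, O 63, Na 155, As 121, Cs 232.
So from largest to smallest: Cs > Na > As > Be > O > H.

Cs > Na > As > Be > O > H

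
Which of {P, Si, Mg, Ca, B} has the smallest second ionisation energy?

Ca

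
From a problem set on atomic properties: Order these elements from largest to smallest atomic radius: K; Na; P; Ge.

K > Na > Ge > P

Na is in period 3, group 1; P is in period 3, group 15; K is in period 4, group 1; Ge is in period 4, group 14.
Moving right in a period, electrons are added to the same shell under a stronger nuclear pull, so atoms get smaller; moving down, a new shell is opened and atoms get larger.
Here both period and group differ, so the two effects have to be weighed against each other.
Ge > P: relative to P, both the across-period and down-group shifts push Ge's atomic radius up.
Na > Ge: the two effects oppose for this pair; the across-period effect wins (155 vs 121 pm).
K > Na: they share group 1; the group trend gives K the larger value.
For reference (pm): Na 155, P 111, K 196, Ge 121.
So from largest to smallest: K > Na > Ge > P.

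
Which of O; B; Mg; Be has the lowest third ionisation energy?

Consider each +2 ion: O²⁺ still has 4 valence electrons; B²⁺ still has 1 valence electron; Mg²⁺ is the bare [Ne] core; Be²⁺ is the bare [He] core.
Pulling an electron out of a noble-gas core costs far more than removing a remaining valence electron, so Mg and Be sit at the high end of IE_3.
Valence configurations: O²⁺ [He]2s²2p², B²⁺ [He]2s¹.
Approximate IE_3 values (kJ/mol): O 5300, B 3660, Mg 7733, Be 14849.
Hence IE_3: B < O < Mg < Be.

B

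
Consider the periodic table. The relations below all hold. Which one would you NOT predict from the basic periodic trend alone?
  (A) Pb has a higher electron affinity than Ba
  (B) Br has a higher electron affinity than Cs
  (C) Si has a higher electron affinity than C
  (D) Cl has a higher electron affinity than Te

The general trend: electron affinity increases across a period and decreases down a group.
(A) Pb (period 6, group 14) vs Ba (period 6, group 2): the stated order agrees with the simple trend.
(B) Br (period 4, group 17) vs Cs (period 6, group 1): the stated order agrees with the simple trend.
(C) Si (period 3, group 14) vs C (period 2, group 14): the stated order contradicts the simple trend.
(D) Cl (period 3, group 17) vs Te (period 5, group 16): the stated order agrees with the simple trend.
The exception is (C): Si's larger, more diffuse 3p orbitals accept an added electron slightly more readily than C's compact 2p.

(C)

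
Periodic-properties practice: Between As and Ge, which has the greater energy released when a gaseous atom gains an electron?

Ge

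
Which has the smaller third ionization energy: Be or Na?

After 2 electrons have been removed, what remains? Be²⁺ is the bare [He] core; Na²⁺ is already 1 electron into the core.
All of these are removing an electron from a noble-gas core or deeper; the smaller core (lower principal quantum number) is held far more tightly, and within a period the higher nuclear charge binds the same core more tightly.
Approximate IE_3 values (kJ/mol): Be 14849, Na 6910.
Putting it together, IE_3: Na < Be.

Na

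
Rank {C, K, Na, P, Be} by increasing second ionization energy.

Be, P, C, K, Na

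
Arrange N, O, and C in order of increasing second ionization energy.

C < N < O

After 1 electron has been removed, what remains? N⁺ still has 4 valence electrons; O⁺ still has 5 valence electrons; C⁺ still has 3 valence electrons.
All are still removing valence electrons, so compare the +1 ions as you would atoms: IE_2 generally rises across a period (higher Z_eff) and falls down a group (larger shell), subject to the usual subshell exceptions.
Valence configurations: N⁺ [He]2s²2p², O⁺ [He]2s²2p³, C⁺ [He]2s²2p¹.
The numbers (kJ/mol): N 2856, O 3388, C 2353.
Putting it together, IE_2: C < N < O.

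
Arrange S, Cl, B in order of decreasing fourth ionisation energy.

B > Cl > S

The fourth ionization energy removes an electron from the +3 ion. For each element: S³⁺ still has 3 valence electrons; Cl³⁺ still has 4 valence electrons; B³⁺ is the bare [He] core.
Pulling an electron out of a noble-gas core costs far more than removing a remaining valence electron, so B sits at the high end of IE_4.
Valence configurations: S³⁺ [Ne]3s²3p¹, Cl³⁺ [Ne]3s²3p².
Approximate IE_4 values (kJ/mol): S 4556, Cl 5159, B 25026.
So the fourth ionization energies run S < Cl < B.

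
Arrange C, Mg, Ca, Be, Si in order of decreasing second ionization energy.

C > Be > Si > Mg > Ca

Consider each +1 ion: C⁺ still has 3 valence electrons; Mg⁺ still has 1 valence electron; Ca⁺ still has 1 valence electron; Be⁺ still has 1 valence electron; Si⁺ still has 3 valence electrons.
All are still removing valence electrons, so compare the +1 ions as you would atoms: IE_2 generally rises across a period (higher Z_eff) and falls down a group (larger shell), subject to the usual subshell exceptions.
Valence configurations: C⁺ [He]2s²2p¹, Mg⁺ [Ne]3s¹, Ca⁺ [Ar]4s¹, Be⁺ [He]2s¹, Si⁺ [Ne]3s²3p¹.
Approximate IE_2 values (kJ/mol): C 2353, Mg 1451, Ca 1145, Be 1757, Si 1577.
Hence IE_2: Ca < Mg < Si < Be < C.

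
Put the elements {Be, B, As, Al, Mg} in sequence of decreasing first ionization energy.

As > Be > B > Mg > Al

Be is in period 2, group 2; B is in period 2, group 13; Mg is in period 3, group 2; Al is in period 3, group 13; As is in period 4, group 15.
Across a period the outer electron is held more tightly (higher IE₁); down a group it sits in a higher shell, more shielded, and comes off more easily.
Neither a single period nor a single group — weigh both effects.
Mg > Al: this pair runs against the simple trend — see the exception note.
B > Mg: both effects reinforce here, so B is clearly the higher of the two.
Be > B: this pair runs against the simple trend — see the exception note.
As > Be: period and group pull opposite ways; the across-period shift dominates (947 vs 900 kJ/mol).
Note the exception: Mg has a higher first ionization energy than Al, contrary to the simple trend — Al's single 3p electron is easier to remove than one from Mg's filled 3s².
Note the exception: Be has a higher first ionization energy than B, contrary to the simple trend — removing B's lone 2p electron is easier than breaking Be's filled 2s².
Approximate values (kJ/mol): Be 900, B 801, Mg 738, Al 578, As 947.
So from highest to lowest: As > Be > B > Mg > Al.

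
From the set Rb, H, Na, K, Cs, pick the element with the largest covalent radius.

H is in period 1, group 1; Na is in period 3, group 1; K is in period 4, group 1; Rb is in period 5, group 1; Cs is in period 6, group 1.
Across a period the added protons contract the valence shell; down a group each new principal shell makes the atom larger.
All are in group 1, so atomic radius increases down the group.
The largest covalent radius among these belongs to Cs.

Cs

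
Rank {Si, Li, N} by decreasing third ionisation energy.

Li > N > Si

IE_3 is the cost of taking one more electron from the +2 cation: Si²⁺ still has 2 valence electrons; Li²⁺ is already 1 electron into the core; N²⁺ still has 3 valence electrons.
Breaking into a closed-shell core is much more expensive than removing a leftover valence electron — Li has the largest IE_3 here.
Valence configurations: Si²⁺ [Ne]3s², N²⁺ [He]2s²2p¹.
Tabulated IE_3 (kJ/mol): Si 3232, Li 11815, N 4578.
Hence IE_3: Si < N < Li.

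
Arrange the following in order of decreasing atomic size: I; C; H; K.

K > I > C > H

Atomic radius shrinks across a period as nuclear charge pulls the same shell inward, and grows down a group as new shells are added.
Neither a single period nor a single group — weigh both effects.
C > H: the two effects oppose for this pair; the down-group effect wins (75 vs 32 pm).
I > C: the two effects oppose for this pair; the down-group effect wins (133 vs 75 pm).
K > I: period and group pull opposite ways; the across-period shift dominates (196 vs 133 pm).
Tabulated atomic radius (pm): H 32, C 75, K 196, I 133.
So from largest to smallest: K > I > C > H.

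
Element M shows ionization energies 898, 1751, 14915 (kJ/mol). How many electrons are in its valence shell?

2

Look for the largest jump between consecutive ionization energies: IE3/IE2 ≈ 8.5, far larger than any earlier ratio.
That jump marks the point where a core electron is being removed. So the atom has 2 valence electrons.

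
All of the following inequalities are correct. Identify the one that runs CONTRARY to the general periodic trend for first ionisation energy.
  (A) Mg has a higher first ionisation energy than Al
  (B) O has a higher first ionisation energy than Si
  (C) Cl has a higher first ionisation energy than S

(A)

The general trend: first ionisation energy increases across a period and decreases down a group.
(A) Mg (period 3, group 2) vs Al (period 3, group 13): the stated order contradicts the simple trend.
(B) O (period 2, group 16) vs Si (period 3, group 14): the stated order agrees with the simple trend.
(C) Cl (period 3, group 17) vs S (period 3, group 16): the stated order agrees with the simple trend.
The exception is (A): Al's single 3p electron is easier to remove than one from Mg's filled 3s².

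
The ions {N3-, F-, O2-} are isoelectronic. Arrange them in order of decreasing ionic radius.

N3-, O2-, F-

All of these have 10 electrons, so size is governed by nuclear charge alone: the more protons, the stronger the pull on the same electron cloud, and the smaller the ion.
Nuclear charges: F- (Z=9), O2- (Z=8), N3- (Z=7).
Largest to smallest: N3- > O2- > F-.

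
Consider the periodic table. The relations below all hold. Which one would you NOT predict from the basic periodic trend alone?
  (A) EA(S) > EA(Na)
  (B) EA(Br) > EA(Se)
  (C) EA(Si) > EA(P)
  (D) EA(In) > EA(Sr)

The general trend: electron affinity increases across a period and decreases down a group.
(A) S (period 3, group 16) vs Na (period 3, group 1): the stated order agrees with the simple trend.
(B) Br (period 4, group 17) vs Se (period 4, group 16): the stated order agrees with the simple trend.
(C) Si (period 3, group 14) vs P (period 3, group 15): the stated order contradicts the simple trend.
(D) In (period 5, group 13) vs Sr (period 5, group 2): the stated order agrees with the simple trend.
The exception is (C): adding an electron to P's half-filled 3p³ is unfavourable, so Si (3p²) has the more exothermic EA.

(C)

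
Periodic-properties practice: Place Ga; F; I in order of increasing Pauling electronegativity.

F is in period 2, group 17; Ga is in period 4, group 13; I is in period 5, group 17.
Electronegativity increases across a period and decreases down a group, tracking effective nuclear charge and atomic size.
Here both period and group differ, so the two effects have to be weighed against each other.
I > Ga: period and group pull opposite ways; the across-period shift dominates (2.66 vs 1.81).
F > I: F sits above I in group 17, so the down-group effect alone puts F higher.
Tabulated electronegativity (Pauling): F 3.98, Ga 1.81, I 2.66.
So from lowest to highest: Ga < I < F.

Ga < I < F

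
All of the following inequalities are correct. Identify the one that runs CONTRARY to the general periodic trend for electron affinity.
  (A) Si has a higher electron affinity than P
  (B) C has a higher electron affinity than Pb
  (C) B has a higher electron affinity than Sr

(A)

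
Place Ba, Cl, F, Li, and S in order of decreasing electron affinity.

Cl, F, S, Li, Ba

Li is in period 2, group 1; F is in period 2, group 17; S is in period 3, group 16; Cl is in period 3, group 17; Ba is in period 6, group 2.
Atoms with high Z_eff and room in the valence shell (especially the halogens) have the most exothermic electron affinities.
Here both period and group differ, so the two effects have to be weighed against each other.
Li > Ba: the two effects oppose for this pair; the down-group effect wins (60 vs 14 kJ/mol).
S > Li: period and group pull opposite ways; the across-period shift dominates (200 vs 60 kJ/mol).
F > S: relative to S, both the across-period and down-group shifts push F's electron affinity up.
Cl > F: this pair runs against the simple trend — see the exception note.
Note the exception: Cl has a higher electron affinity than F, contrary to the simple trend — F's small 2p subshell makes the incoming electron feel strong e⁻–e⁻ repulsion, so Cl actually releases more energy on gaining an electron.
Tabulated electron affinity (kJ/mol): Li 60, F 328, S 200, Cl 349, Ba 14.
So from highest to lowest: Cl > F > S > Li > Ba.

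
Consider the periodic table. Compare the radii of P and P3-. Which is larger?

P3-

Forming P3- adds 3 electrons to P. More electron–electron repulsion in the same shell, with unchanged nuclear charge, lets the cloud expand.
An anion is larger than its parent atom: P3- > P.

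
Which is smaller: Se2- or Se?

Forming Se2- adds 2 electrons to Se. More electron–electron repulsion in the same shell, with unchanged nuclear charge, lets the cloud expand.
An anion is larger than its parent atom: Se2- > Se.

Se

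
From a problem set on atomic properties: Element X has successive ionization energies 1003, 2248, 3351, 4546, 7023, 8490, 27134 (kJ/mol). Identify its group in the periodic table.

Look for the largest jump between consecutive ionization energies: IE7/IE6 ≈ 3.2, far larger than any earlier ratio.
That jump marks the point where a core electron is being removed. So the atom has 6 valence electrons.
A main-group element with 6 valence electrons is in group 16.

Group 16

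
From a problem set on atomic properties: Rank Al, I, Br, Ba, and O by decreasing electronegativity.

O > Br > I > Al > Ba

O is in period 2, group 16; Al is in period 3, group 13; Br is in period 4, group 17; I is in period 5, group 17; Ba is in period 6, group 2.
Atoms toward the upper right of the periodic table pull bonding electrons most strongly.
Here both period and group differ, so the two effects have to be weighed against each other.
Al > Ba: relative to Ba, both the across-period and down-group shifts push Al's electronegativity up.
I > Al: period and group pull opposite ways; the across-period shift dominates (2.66 vs 1.61).
Br > I: they share group 17; the group trend gives Br the larger value.
O > Br: period and group pull opposite ways; the down-group shift dominates (3.44 vs 2.96).
Tabulated electronegativity (Pauling): O 3.44, Al 1.61, Br 2.96, I 2.66, Ba 0.89.
So from highest to lowest: O > Br > I > Al > Ba.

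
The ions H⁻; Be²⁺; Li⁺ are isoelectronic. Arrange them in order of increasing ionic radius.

Be²⁺, Li⁺, H⁻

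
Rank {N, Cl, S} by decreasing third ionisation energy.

After 2 electrons have been removed, what remains? N²⁺ still has 3 valence electrons; Cl²⁺ still has 5 valence electrons; S²⁺ still has 4 valence electrons.
All are still removing valence electrons, so compare the +2 ions as you would atoms: IE_3 generally rises across a period (higher Z_eff) and falls down a group (larger shell), subject to the usual subshell exceptions.
Valence configurations: N²⁺ [He]2s²2p¹, Cl²⁺ [Ne]3s²3p³, S²⁺ [Ne]3s²3p².
Approximate IE_3 values (kJ/mol): N 4578, Cl 3822, S 3357.
Overall IE_3 order: S < Cl < N.

N > Cl > S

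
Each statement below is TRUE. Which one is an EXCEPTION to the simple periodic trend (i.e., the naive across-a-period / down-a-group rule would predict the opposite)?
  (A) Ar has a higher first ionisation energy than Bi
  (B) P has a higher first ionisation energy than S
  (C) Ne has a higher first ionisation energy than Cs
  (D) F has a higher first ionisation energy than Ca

(B)

The general trend: first ionisation energy increases across a period and decreases down a group.
(A) Ar (period 3, group 18) vs Bi (period 6, group 15): the stated order agrees with the simple trend.
(B) P (period 3, group 15) vs S (period 3, group 16): the stated order contradicts the simple trend.
(C) Ne (period 2, group 18) vs Cs (period 6, group 1): the stated order agrees with the simple trend.
(D) F (period 2, group 17) vs Ca (period 4, group 2): the stated order agrees with the simple trend.
The exception is (B): S (3p⁴) ionizes more easily than half-filled P (3p³) because the paired 3p electron in S is pushed out by e⁻–e⁻ repulsion.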